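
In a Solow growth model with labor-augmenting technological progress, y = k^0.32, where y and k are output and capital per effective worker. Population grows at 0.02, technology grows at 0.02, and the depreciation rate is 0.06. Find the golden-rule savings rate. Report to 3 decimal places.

s_gold = 0.320

The effective depreciation rate is n + g + δ = 0.02 + 0.02 + 0.06 = 0.1.
At the golden rule MPK = n+g+δ, and in any Cobb-Douglas steady state s = (n+g+δ)·k/y = MPK·k/y = capital's share 0.32.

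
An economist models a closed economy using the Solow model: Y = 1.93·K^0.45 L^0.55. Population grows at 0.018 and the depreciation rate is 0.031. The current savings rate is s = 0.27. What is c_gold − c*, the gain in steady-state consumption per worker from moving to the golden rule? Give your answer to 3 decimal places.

Δc ≈ 1.407

The effective depreciation rate is n + δ = 0.018 + 0.031 = 0.049.
Current steady state (s = 0.27): k* = (0.27·1.93/0.049)^(1/0.55) ≈ 73.5822, y* = 1.93·73.5822^0.45 ≈ 13.3538, c* = (1−0.27)·13.3538 ≈ 9.7483.
Maximizing c = f(k) − (n+δ)·k gives f'(k) = n+δ, i.e. 0.45·1.93·k^(0.45−1) = 0.049, so k_gold = (0.45·1.93/0.049)^(1/0.55) ≈ 186.2662.
y_gold = 1.93·186.2662^0.45 ≈ 20.2823, c_gold = y_gold − 0.049·k_gold ≈ 11.1553.
Gain: Δc = 11.1553 − 9.7483 ≈ 1.4070.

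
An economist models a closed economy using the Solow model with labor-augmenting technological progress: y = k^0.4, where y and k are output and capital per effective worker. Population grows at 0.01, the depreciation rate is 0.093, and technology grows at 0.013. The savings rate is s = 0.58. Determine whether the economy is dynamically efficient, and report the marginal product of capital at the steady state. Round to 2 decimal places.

dynamically inefficient; MPK ≈ 0.08

The effective depreciation rate is n + g + δ = 0.01 + 0.013 + 0.093 = 0.116.
Steady-state k*: s·k^0.4 = 0.116·k gives k* = (0.58/0.116)^(1/0.6) ≈ 14.6201.
MPK = 0.4·14.6201^(-0.6) ≈ 0.0800.
MPK < n+g+δ = 0.116, so the economy is dynamically inefficient (over-saving).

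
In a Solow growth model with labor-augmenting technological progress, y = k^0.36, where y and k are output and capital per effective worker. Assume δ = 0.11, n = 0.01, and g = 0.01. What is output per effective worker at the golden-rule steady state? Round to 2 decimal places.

Capital per effective worker breaks even when investment replaces (n + g + δ)·k; here n + g + δ = 0.13.
Maximizing c = f(k) − (n+g+δ)·k gives f'(k) = n+g+δ, i.e. 0.36·k^(0.36−1) = 0.13, so k_gold = (0.36/0.13)^(1/0.64) ≈ 4.9112.
Output: y_gold = k_gold^0.36 = 4.9112^0.36 ≈ 1.7735.

y_gold ≈ 1.77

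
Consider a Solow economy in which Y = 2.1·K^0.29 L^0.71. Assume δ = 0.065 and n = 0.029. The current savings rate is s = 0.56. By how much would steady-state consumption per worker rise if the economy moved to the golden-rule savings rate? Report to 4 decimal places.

Δc ≈ 0.6051

The effective depreciation rate is n + δ = 0.029 + 0.065 = 0.094.
Current steady state (s = 0.56): k* = (0.56·2.1/0.094)^(1/0.71) ≈ 35.1127, y* = 2.1·35.1127^0.29 ≈ 5.8939, c* = (1−0.56)·5.8939 ≈ 2.5933.
Setting f'(k) = n+δ gives 0.29·2.1·k^(0.29−1) = 0.094, hence k_gold = (0.29·2.1/0.094)^(1/0.71) ≈ 13.8977.
y_gold = 2.1·13.8977^0.29 ≈ 4.5048, c_gold = y_gold − 0.094·k_gold ≈ 3.1984.
Gain: Δc = 3.1984 − 2.5933 ≈ 0.6051.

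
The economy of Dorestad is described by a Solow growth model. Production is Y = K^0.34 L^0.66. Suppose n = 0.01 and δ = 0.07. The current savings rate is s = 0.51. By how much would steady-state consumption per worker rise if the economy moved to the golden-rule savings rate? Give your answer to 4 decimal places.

Δc ≈ 0.1184

Capital per worker breaks even when investment replaces (n + δ)·k; here n + δ = 0.08.
Current steady state (s = 0.51): k* = (0.51/0.08)^(1/0.66) ≈ 16.5542, y* = 16.5542^0.34 ≈ 2.5967, c* = (1−0.51)·2.5967 ≈ 1.2724.
Golden rule sets MPK = n+δ: 0.34·k^(0.34−1) = 0.08, so k_gold = (0.34/0.08)^(1/0.66) ≈ 8.9558.
y_gold = 8.9558^0.34 ≈ 2.1072, c_gold = y_gold − 0.08·k_gold ≈ 1.3908.
Gain: Δc = 1.3908 − 1.2724 ≈ 0.1184.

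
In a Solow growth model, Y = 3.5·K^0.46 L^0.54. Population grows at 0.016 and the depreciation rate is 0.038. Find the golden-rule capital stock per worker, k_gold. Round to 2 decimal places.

k_gold ≈ 537.56

The effective depreciation rate is n + δ = 0.016 + 0.038 = 0.054.
Setting f'(k) = n+δ gives 0.46·3.5·k^(0.46−1) = 0.054, hence k_gold = (0.46·3.5/0.054)^(1/0.54) ≈ 537.5636.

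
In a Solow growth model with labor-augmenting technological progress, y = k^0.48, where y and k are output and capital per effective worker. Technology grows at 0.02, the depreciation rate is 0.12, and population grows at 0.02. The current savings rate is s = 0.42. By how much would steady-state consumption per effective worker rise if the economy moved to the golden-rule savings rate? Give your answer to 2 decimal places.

Δc ≈ 0.02

The effective depreciation rate is n + g + δ = 0.02 + 0.02 + 0.12 = 0.16.
Current steady state (s = 0.42): k* = (0.42/0.16)^(1/0.52) ≈ 6.3976, y* = 6.3976^0.48 ≈ 2.4372, c* = (1−0.42)·2.4372 ≈ 1.4136.
Maximizing c = f(k) − (n+g+δ)·k gives f'(k) = n+g+δ, i.e. 0.48·k^(0.48−1) = 0.16, so k_gold = (0.48/0.16)^(1/0.52) ≈ 8.2707.
y_gold = 8.2707^0.48 ≈ 2.7569, c_gold = y_gold − 0.16·k_gold ≈ 1.4336.
Gain: Δc = 1.4336 − 1.4136 ≈ 0.0200.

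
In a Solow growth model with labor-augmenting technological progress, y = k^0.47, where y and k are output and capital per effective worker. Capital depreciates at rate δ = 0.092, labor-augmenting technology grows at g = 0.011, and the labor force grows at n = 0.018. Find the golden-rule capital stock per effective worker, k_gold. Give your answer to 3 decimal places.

n + g + δ = 0.018 + 0.011 + 0.092 = 0.121.
Golden rule sets MPK = n+g+δ: 0.47·k^(0.47−1) = 0.121, so k_gold = (0.47/0.121)^(1/0.53) ≈ 12.9393.

k_gold ≈ 12.939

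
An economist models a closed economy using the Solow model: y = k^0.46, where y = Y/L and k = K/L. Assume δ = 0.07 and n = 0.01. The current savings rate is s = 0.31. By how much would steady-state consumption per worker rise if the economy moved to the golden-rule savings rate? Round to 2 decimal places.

n + δ = 0.01 + 0.07 = 0.08.
Current steady state (s = 0.31): k* = (0.31/0.08)^(1/0.54) ≈ 12.2855, y* = 12.2855^0.46 ≈ 3.1704, c* = (1−0.31)·3.1704 ≈ 2.1876.
Golden rule sets MPK = n+δ: 0.46·k^(0.46−1) = 0.08, so k_gold = (0.46/0.08)^(1/0.54) ≈ 25.5148.
y_gold = 25.5148^0.46 ≈ 4.4374, c_gold = y_gold − 0.08·k_gold ≈ 2.3962.
Gain: Δc = 2.3962 − 2.1876 ≈ 0.2086.

Δc ≈ 0.21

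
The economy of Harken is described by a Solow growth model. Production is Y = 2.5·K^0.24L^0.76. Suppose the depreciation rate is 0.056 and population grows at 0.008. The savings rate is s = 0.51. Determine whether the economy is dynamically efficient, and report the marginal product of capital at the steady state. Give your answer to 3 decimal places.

dynamically inefficient; MPK ≈ 0.030

The effective depreciation rate is n + δ = 0.008 + 0.056 = 0.064.
Steady-state k*: s·A·k^0.24 = 0.064·k gives k* = (0.51·2.5/0.064)^(1/0.76) ≈ 51.2442.
MPK = 0.24·2.5·51.2442^(-0.76) ≈ 0.0301.
MPK < n+δ = 0.064, so the economy is dynamically inefficient (over-saving).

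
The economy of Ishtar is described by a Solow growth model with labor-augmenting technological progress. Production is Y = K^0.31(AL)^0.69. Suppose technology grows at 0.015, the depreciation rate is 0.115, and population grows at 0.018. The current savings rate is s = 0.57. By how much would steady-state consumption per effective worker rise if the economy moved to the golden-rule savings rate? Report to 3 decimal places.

Δc ≈ 0.174

Break-even investment rate: n + g + δ = 0.018 + 0.015 + 0.115 = 0.148.
Current steady state (s = 0.57): k* = (0.57/0.148)^(1/0.69) ≈ 7.0585, y* = 7.0585^0.31 ≈ 1.8327, c* = (1−0.57)·1.8327 ≈ 0.7881.
Golden rule sets MPK = n+g+δ: 0.31·k^(0.31−1) = 0.148, so k_gold = (0.31/0.148)^(1/0.69) ≈ 2.9199.
y_gold = 2.9199^0.31 ≈ 1.3940, c_gold = y_gold − 0.148·k_gold ≈ 0.9619.
Gain: Δc = 0.9619 − 0.7881 ≈ 0.1738.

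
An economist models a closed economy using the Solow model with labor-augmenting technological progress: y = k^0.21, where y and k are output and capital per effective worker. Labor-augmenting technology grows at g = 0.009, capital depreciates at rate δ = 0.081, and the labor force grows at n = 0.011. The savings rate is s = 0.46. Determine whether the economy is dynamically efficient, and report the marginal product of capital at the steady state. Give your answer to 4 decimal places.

dynamically inefficient; MPK ≈ 0.0461

Capital per effective worker breaks even when investment replaces (n + g + δ)·k; here n + g + δ = 0.101.
Steady-state k*: s·k^0.21 = 0.101·k gives k* = (0.46/0.101)^(1/0.79) ≈ 6.8150.
MPK = 0.21·6.8150^(-0.79) ≈ 0.0461.
MPK < n+g+δ = 0.101, so the economy is dynamically inefficient (over-saving).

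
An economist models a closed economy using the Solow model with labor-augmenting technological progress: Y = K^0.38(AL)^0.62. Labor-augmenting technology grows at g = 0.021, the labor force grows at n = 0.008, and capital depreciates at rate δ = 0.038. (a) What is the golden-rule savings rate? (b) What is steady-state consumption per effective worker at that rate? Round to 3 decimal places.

The effective depreciation rate is n + g + δ = 0.008 + 0.021 + 0.038 = 0.067.
For Cobb-Douglas, s_gold equals capital's share: s_gold = 0.38.
Golden rule sets MPK = n+g+δ: 0.38·k^(0.38−1) = 0.067, so k_gold = (0.38/0.067)^(1/0.62) ≈ 16.4308.
y_gold = 16.4308^0.38 ≈ 2.8970; c_gold = (1−0.38)·y_gold ≈ 1.7961.

(a) s_gold = 0.380; (b) c_gold ≈ 1.796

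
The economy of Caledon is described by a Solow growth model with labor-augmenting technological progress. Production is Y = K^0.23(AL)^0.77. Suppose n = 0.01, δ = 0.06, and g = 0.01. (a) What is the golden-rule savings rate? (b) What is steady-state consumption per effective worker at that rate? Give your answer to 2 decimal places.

The effective depreciation rate is n + g + δ = 0.01 + 0.01 + 0.06 = 0.08.
For Cobb-Douglas, s_gold equals capital's share: s_gold = 0.23.
Maximizing c = f(k) − (n+g+δ)·k gives f'(k) = n+g+δ, i.e. 0.23·k^(0.23−1) = 0.08, so k_gold = (0.23/0.08)^(1/0.77) ≈ 3.9412.
y_gold = 3.9412^0.23 ≈ 1.3709; c_gold = (1−0.23)·y_gold ≈ 1.0556.

(a) s_gold = 0.23; (b) c_gold ≈ 1.06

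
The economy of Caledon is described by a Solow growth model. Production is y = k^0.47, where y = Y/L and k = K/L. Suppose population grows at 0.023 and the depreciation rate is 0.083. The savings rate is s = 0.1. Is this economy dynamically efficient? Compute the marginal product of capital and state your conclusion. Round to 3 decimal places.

Capital per worker breaks even when investment replaces (n + δ)·k; here n + δ = 0.106.
Steady-state k*: s·k^0.47 = 0.106·k gives k* = (0.1/0.106)^(1/0.53) ≈ 0.8959.
MPK = 0.47·0.8959^(-0.53) ≈ 0.4982.
MPK > n+δ = 0.106, so the economy is dynamically efficient (under-saving).

dynamically efficient; MPK ≈ 0.498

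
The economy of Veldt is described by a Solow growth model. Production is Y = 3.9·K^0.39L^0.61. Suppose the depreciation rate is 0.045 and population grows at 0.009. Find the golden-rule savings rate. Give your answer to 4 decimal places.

s_gold = 0.3900

Capital per worker breaks even when investment replaces (n + δ)·k; here n + δ = 0.054.
At the golden rule MPK = n+δ, and in any Cobb-Douglas steady state s = (n+δ)·k/y = MPK·k/y = capital's share 0.39.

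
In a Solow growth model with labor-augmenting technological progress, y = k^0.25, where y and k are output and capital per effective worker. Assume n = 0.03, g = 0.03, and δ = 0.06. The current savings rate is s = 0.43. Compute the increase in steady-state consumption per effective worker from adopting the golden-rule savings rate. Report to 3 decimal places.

Δc ≈ 0.086

Break-even investment rate: n + g + δ = 0.03 + 0.03 + 0.06 = 0.12.
Current steady state (s = 0.43): k* = (0.43/0.12)^(1/0.75) ≈ 5.4834, y* = 5.4834^0.25 ≈ 1.5303, c* = (1−0.43)·1.5303 ≈ 0.8722.
At the golden rule the marginal product of capital equals n+g+δ: 0.25·k^(0.25−1) = 0.12. Solving, k_gold = (0.25/0.12)^(1/0.75) ≈ 2.6608.
y_gold = 2.6608^0.25 ≈ 1.2772, c_gold = y_gold − 0.12·k_gold ≈ 0.9579.
Gain: Δc = 0.9579 − 0.8722 ≈ 0.0856.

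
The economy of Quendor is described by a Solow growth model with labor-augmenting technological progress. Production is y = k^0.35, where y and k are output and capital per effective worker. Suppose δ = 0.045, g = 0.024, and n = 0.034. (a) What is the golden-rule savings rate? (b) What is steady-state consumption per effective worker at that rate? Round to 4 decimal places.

(a) s_gold = 0.3500; (b) c_gold ≈ 1.2559

Break-even investment rate: n + g + δ = 0.034 + 0.024 + 0.045 = 0.103.
For Cobb-Douglas, s_gold equals capital's share: s_gold = 0.35.
Maximizing c = f(k) − (n+g+δ)·k gives f'(k) = n+g+δ, i.e. 0.35·k^(0.35−1) = 0.103, so k_gold = (0.35/0.103)^(1/0.65) ≈ 6.5657.
y_gold = 6.5657^0.35 ≈ 1.9322; c_gold = (1−0.35)·y_gold ≈ 1.2559.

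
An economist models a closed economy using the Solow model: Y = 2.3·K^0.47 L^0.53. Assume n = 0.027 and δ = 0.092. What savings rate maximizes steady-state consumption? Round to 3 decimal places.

Capital per worker breaks even when investment replaces (n + δ)·k; here n + δ = 0.119.
At the golden rule MPK = n+δ, and in any Cobb-Douglas steady state s = (n+δ)·k/y = MPK·k/y = capital's share 0.47.

s_gold = 0.470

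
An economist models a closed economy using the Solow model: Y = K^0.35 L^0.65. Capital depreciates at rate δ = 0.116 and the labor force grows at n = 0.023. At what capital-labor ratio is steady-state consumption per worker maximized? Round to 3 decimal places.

k_gold ≈ 4.140

The effective depreciation rate is n + δ = 0.023 + 0.116 = 0.139.
At the golden rule the marginal product of capital equals n+δ: 0.35·k^(0.35−1) = 0.139. Solving, k_gold = (0.35/0.139)^(1/0.65) ≈ 4.1400.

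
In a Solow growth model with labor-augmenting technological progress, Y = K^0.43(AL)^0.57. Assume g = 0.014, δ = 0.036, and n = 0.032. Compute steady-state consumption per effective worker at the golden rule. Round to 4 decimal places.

n + g + δ = 0.032 + 0.014 + 0.036 = 0.082.
Maximizing c = f(k) − (n+g+δ)·k gives f'(k) = n+g+δ, i.e. 0.43·k^(0.43−1) = 0.082, so k_gold = (0.43/0.082)^(1/0.57) ≈ 18.3042.
y_gold = 18.3042^0.43 ≈ 3.4906.
c_gold = y_gold − (n+g+δ)·k_gold = 3.4906 − 0.082·18.3042 ≈ 1.9896.

c_gold ≈ 1.9896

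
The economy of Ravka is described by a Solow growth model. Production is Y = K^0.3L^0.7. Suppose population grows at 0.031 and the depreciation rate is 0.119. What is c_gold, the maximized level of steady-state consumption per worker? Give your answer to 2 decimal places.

n + δ = 0.031 + 0.119 = 0.15.
At the golden rule the marginal product of capital equals n+δ: 0.3·k^(0.3−1) = 0.15. Solving, k_gold = (0.3/0.15)^(1/0.7) ≈ 2.6918.
y_gold = 2.6918^0.3 ≈ 1.3459.
c_gold = y_gold − (n+δ)·k_gold = 1.3459 − 0.15·2.6918 ≈ 0.9421.

c_gold ≈ 0.94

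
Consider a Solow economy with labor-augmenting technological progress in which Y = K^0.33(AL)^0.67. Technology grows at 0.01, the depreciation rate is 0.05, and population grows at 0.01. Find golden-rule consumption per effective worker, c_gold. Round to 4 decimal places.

c_gold ≈ 1.4380

Capital per effective worker breaks even when investment replaces (n + g + δ)·k; here n + g + δ = 0.07.
Maximizing c = f(k) − (n+g+δ)·k gives f'(k) = n+g+δ, i.e. 0.33·k^(0.33−1) = 0.07, so k_gold = (0.33/0.07)^(1/0.67) ≈ 10.1181.
y_gold = 10.1181^0.33 ≈ 2.1463.
c_gold = y_gold − (n+g+δ)·k_gold = 2.1463 − 0.07·10.1181 ≈ 1.4380.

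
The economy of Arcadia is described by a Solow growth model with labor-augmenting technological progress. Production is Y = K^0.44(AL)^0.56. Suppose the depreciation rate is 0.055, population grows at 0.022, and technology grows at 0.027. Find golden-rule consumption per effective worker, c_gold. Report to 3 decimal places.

c_gold ≈ 1.739

Capital per effective worker breaks even when investment replaces (n + g + δ)·k; here n + g + δ = 0.104.
At the golden rule the marginal product of capital equals n+g+δ: 0.44·k^(0.44−1) = 0.104. Solving, k_gold = (0.44/0.104)^(1/0.56) ≈ 13.1403.
y_gold = 13.1403^0.44 ≈ 3.1059.
c_gold = y_gold − (n+g+δ)·k_gold = 3.1059 − 0.104·13.1403 ≈ 1.7393.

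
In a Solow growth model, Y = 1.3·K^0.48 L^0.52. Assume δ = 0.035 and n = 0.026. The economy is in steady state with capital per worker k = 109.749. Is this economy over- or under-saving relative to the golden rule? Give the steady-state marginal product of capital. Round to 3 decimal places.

over-saving; MPK ≈ 0.054

Capital per worker breaks even when investment replaces (n + δ)·k; here n + δ = 0.061.
MPK = 0.48·1.3·k^(0.48−1) = 0.48·1.3·109.749^(-0.52) ≈ 0.0542.
MPK < 0.061, so the economy is dynamically inefficient (over-saving).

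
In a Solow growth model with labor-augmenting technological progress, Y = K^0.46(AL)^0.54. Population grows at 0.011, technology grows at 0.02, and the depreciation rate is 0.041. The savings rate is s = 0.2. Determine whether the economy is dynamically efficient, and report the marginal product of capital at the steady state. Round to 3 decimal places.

The effective depreciation rate is n + g + δ = 0.011 + 0.02 + 0.041 = 0.072.
Steady-state k*: s·k^0.46 = 0.072·k gives k* = (0.2/0.072)^(1/0.54) ≈ 6.6323.
MPK = 0.46·6.6323^(-0.54) ≈ 0.1656.
MPK > n+g+δ = 0.072, so the economy is dynamically efficient (under-saving).

dynamically efficient; MPK ≈ 0.166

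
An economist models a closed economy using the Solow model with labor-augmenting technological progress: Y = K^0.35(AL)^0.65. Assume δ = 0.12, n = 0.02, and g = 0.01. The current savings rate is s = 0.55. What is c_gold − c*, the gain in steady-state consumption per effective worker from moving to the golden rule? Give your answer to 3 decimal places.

The effective depreciation rate is n + g + δ = 0.02 + 0.01 + 0.12 = 0.15.
Current steady state (s = 0.55): k* = (0.55/0.15)^(1/0.65) ≈ 7.3809, y* = 7.3809^0.35 ≈ 2.0130, c* = (1−0.55)·2.0130 ≈ 0.9058.
At the golden rule the marginal product of capital equals n+g+δ: 0.35·k^(0.35−1) = 0.15. Solving, k_gold = (0.35/0.15)^(1/0.65) ≈ 3.6823.
y_gold = 3.6823^0.35 ≈ 1.5781, c_gold = y_gold − 0.15·k_gold ≈ 1.0258.
Gain: Δc = 1.0258 − 0.9058 ≈ 0.1199.

Δc ≈ 0.120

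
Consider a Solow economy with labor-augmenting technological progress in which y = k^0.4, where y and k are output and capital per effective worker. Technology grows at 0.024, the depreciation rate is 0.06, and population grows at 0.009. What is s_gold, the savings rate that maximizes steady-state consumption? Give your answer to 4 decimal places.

Capital per effective worker breaks even when investment replaces (n + g + δ)·k; here n + g + δ = 0.093.
At the golden rule MPK = n+g+δ, and in any Cobb-Douglas steady state s = (n+g+δ)·k/y = MPK·k/y = capital's share 0.4.

s_gold = 0.4000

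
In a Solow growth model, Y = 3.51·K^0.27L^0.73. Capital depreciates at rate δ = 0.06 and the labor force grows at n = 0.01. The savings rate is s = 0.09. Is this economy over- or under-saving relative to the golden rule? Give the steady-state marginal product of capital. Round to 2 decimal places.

Capital per worker breaks even when investment replaces (n + δ)·k; here n + δ = 0.07.
Steady-state k*: s·A·k^0.27 = 0.07·k gives k* = (0.09·3.51/0.07)^(1/0.73) ≈ 7.8797.
MPK = 0.27·3.51·7.8797^(-0.73) ≈ 0.2100.
MPK > n+δ = 0.07, so the economy is dynamically efficient (under-saving).

under-saving; MPK ≈ 0.21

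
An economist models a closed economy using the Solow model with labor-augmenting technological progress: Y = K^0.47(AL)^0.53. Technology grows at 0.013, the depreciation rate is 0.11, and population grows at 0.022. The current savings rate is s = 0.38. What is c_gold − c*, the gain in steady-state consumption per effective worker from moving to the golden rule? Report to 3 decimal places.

Δc ≈ 0.047

Break-even investment rate: n + g + δ = 0.022 + 0.013 + 0.11 = 0.145.
Current steady state (s = 0.38): k* = (0.38/0.145)^(1/0.53) ≈ 6.1583, y* = 6.1583^0.47 ≈ 2.3499, c* = (1−0.38)·2.3499 ≈ 1.4569.
Golden rule sets MPK = n+g+δ: 0.47·k^(0.47−1) = 0.145, so k_gold = (0.47/0.145)^(1/0.53) ≈ 9.1969.
y_gold = 9.1969^0.47 ≈ 2.8373, c_gold = y_gold − 0.145·k_gold ≈ 1.5038.
Gain: Δc = 1.5038 − 1.4569 ≈ 0.0469.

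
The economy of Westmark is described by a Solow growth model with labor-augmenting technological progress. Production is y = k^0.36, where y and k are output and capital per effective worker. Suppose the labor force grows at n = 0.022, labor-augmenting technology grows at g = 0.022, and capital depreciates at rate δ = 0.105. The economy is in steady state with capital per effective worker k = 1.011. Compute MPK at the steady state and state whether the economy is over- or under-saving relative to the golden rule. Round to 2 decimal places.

Break-even investment rate: n + g + δ = 0.022 + 0.022 + 0.105 = 0.149.
MPK = 0.36·k^(0.36−1) = 0.36·1.011^(-0.64) ≈ 0.3575.
MPK > 0.149, so the economy is dynamically efficient (under-saving).

under-saving; MPK ≈ 0.36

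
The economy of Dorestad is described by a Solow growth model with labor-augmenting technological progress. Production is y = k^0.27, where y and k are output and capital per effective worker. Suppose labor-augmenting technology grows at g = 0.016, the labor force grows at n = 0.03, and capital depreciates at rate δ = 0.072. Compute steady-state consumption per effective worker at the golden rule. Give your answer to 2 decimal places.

The effective depreciation rate is n + g + δ = 0.03 + 0.016 + 0.072 = 0.118.
Golden rule sets MPK = n+g+δ: 0.27·k^(0.27−1) = 0.118, so k_gold = (0.27/0.118)^(1/0.73) ≈ 3.1077.
y_gold = 3.1077^0.27 ≈ 1.3582.
c_gold = y_gold − (n+g+δ)·k_gold = 1.3582 − 0.118·3.1077 ≈ 0.9915.

c_gold ≈ 0.99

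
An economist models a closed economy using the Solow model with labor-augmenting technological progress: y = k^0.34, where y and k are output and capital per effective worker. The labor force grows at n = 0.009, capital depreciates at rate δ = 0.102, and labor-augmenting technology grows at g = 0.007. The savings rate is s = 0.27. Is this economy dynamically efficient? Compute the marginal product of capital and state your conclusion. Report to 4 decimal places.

The effective depreciation rate is n + g + δ = 0.009 + 0.007 + 0.102 = 0.118.
Steady-state k*: s·k^0.34 = 0.118·k gives k* = (0.27/0.118)^(1/0.66) ≈ 3.5048.
MPK = 0.34·3.5048^(-0.66) ≈ 0.1486.
MPK > n+g+δ = 0.118, so the economy is dynamically efficient (under-saving).

dynamically efficient; MPK ≈ 0.1486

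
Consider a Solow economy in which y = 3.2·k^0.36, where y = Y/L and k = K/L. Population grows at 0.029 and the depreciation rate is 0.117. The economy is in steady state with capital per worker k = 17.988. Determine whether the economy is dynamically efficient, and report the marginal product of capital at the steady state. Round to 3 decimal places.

dynamically efficient; MPK ≈ 0.181

The effective depreciation rate is n + δ = 0.029 + 0.117 = 0.146.
MPK = 0.36·3.2·k^(0.36−1) = 0.36·3.2·17.988^(-0.64) ≈ 0.1812.
MPK > 0.146, so the economy is dynamically efficient (under-saving).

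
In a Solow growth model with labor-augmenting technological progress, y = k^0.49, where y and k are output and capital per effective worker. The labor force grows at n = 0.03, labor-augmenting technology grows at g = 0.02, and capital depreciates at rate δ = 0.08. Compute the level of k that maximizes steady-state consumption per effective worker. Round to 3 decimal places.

k_gold ≈ 13.487

The effective depreciation rate is n + g + δ = 0.03 + 0.02 + 0.08 = 0.13.
At the golden rule the marginal product of capital equals n+g+δ: 0.49·k^(0.49−1) = 0.13. Solving, k_gold = (0.49/0.13)^(1/0.51) ≈ 13.4868.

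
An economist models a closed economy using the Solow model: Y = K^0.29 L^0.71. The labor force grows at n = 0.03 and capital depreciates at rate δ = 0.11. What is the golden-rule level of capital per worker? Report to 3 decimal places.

k_gold ≈ 2.789

Capital per worker breaks even when investment replaces (n + δ)·k; here n + δ = 0.14.
Maximizing c = f(k) − (n+δ)·k gives f'(k) = n+δ, i.e. 0.29·k^(0.29−1) = 0.14, so k_gold = (0.29/0.14)^(1/0.71) ≈ 2.7890.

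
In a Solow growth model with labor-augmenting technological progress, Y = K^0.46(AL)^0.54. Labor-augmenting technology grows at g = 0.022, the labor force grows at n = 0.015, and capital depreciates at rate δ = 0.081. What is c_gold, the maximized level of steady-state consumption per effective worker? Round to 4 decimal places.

c_gold ≈ 1.7208

n + g + δ = 0.015 + 0.022 + 0.081 = 0.118.
At the golden rule the marginal product of capital equals n+g+δ: 0.46·k^(0.46−1) = 0.118. Solving, k_gold = (0.46/0.118)^(1/0.54) ≈ 12.4227.
y_gold = 12.4227^0.46 ≈ 3.1867.
c_gold = y_gold − (n+g+δ)·k_gold = 3.1867 − 0.118·12.4227 ≈ 1.7208.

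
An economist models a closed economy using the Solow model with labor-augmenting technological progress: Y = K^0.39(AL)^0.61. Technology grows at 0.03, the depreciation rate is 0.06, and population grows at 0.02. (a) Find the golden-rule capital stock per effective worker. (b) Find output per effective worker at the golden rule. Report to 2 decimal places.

n + g + δ = 0.02 + 0.03 + 0.06 = 0.11.
At the golden rule the marginal product of capital equals n+g+δ: 0.39·k^(0.39−1) = 0.11. Solving, k_gold = (0.39/0.11)^(1/0.61) ≈ 7.9635.
y_gold = 7.9635^0.39 ≈ 2.2461.

(a) k_gold ≈ 7.96; (b) y_gold ≈ 2.25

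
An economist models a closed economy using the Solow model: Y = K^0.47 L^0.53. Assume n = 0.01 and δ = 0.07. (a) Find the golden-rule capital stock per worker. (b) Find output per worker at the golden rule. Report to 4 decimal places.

n + δ = 0.01 + 0.07 = 0.08.
Golden rule sets MPK = n+δ: 0.47·k^(0.47−1) = 0.08, so k_gold = (0.47/0.08)^(1/0.53) ≈ 28.2461.
y_gold = 28.2461^0.47 ≈ 4.8078.

(a) k_gold ≈ 28.2461; (b) y_gold ≈ 4.8078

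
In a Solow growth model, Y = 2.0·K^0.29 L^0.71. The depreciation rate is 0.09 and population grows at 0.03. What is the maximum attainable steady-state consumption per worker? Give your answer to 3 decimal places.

n + δ = 0.03 + 0.09 = 0.12.
Golden rule sets MPK = n+δ: 0.29·2.0·k^(0.29−1) = 0.12, so k_gold = (0.29·2.0/0.12)^(1/0.71) ≈ 9.1987.
y_gold = 2.0·9.1987^0.29 ≈ 3.8064.
c_gold = y_gold − (n+δ)·k_gold = 3.8064 − 0.12·9.1987 ≈ 2.7025.

c_gold ≈ 2.703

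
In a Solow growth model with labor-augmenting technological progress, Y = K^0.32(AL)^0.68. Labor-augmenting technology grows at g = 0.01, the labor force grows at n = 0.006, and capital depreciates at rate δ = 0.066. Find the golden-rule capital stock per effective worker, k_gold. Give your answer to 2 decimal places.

k_gold ≈ 7.41

Break-even investment rate: n + g + δ = 0.006 + 0.01 + 0.066 = 0.082.
Golden rule sets MPK = n+g+δ: 0.32·k^(0.32−1) = 0.082, so k_gold = (0.32/0.082)^(1/0.68) ≈ 7.4065.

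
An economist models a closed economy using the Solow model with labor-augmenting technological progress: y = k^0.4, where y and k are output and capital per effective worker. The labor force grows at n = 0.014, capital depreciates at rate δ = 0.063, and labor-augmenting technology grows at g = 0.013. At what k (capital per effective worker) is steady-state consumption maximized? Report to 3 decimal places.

k_gold ≈ 12.014

Capital per effective worker breaks even when investment replaces (n + g + δ)·k; here n + g + δ = 0.09.
Setting f'(k) = n+g+δ gives 0.4·k^(0.4−1) = 0.09, hence k_gold = (0.4/0.09)^(1/0.6) ≈ 12.0142.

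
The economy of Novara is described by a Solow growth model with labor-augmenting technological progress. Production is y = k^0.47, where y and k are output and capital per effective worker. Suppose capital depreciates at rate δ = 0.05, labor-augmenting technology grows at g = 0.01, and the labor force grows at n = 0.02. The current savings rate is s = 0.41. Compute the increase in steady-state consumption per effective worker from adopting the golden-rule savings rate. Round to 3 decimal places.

n + g + δ = 0.02 + 0.01 + 0.05 = 0.08.
Current steady state (s = 0.41): k* = (0.41/0.08)^(1/0.53) ≈ 21.8296, y* = 21.8296^0.47 ≈ 4.2594, c* = (1−0.41)·4.2594 ≈ 2.5131.
Maximizing c = f(k) − (n+g+δ)·k gives f'(k) = n+g+δ, i.e. 0.47·k^(0.47−1) = 0.08, so k_gold = (0.47/0.08)^(1/0.53) ≈ 28.2461.
y_gold = 28.2461^0.47 ≈ 4.8078, c_gold = y_gold − 0.08·k_gold ≈ 2.5482.
Gain: Δc = 2.5482 − 2.5131 ≈ 0.0351.

Δc ≈ 0.035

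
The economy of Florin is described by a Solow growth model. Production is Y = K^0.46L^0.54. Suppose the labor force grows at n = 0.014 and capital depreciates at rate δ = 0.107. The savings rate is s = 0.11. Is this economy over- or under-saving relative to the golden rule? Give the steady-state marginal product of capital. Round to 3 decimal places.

under-saving; MPK ≈ 0.506

Capital per worker breaks even when investment replaces (n + δ)·k; here n + δ = 0.121.
Steady-state k*: s·k^0.46 = 0.121·k gives k* = (0.11/0.121)^(1/0.54) ≈ 0.8382.
MPK = 0.46·0.8382^(-0.54) ≈ 0.5060.
MPK > n+δ = 0.121, so the economy is dynamically efficient (under-saving).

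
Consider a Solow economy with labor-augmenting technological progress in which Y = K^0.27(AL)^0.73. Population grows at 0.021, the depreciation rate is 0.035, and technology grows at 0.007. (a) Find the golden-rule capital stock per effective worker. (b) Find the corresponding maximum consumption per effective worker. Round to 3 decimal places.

(a) k_gold ≈ 7.342; (b) c_gold ≈ 1.251

Break-even investment rate: n + g + δ = 0.021 + 0.007 + 0.035 = 0.063.
Setting f'(k) = n+g+δ gives 0.27·k^(0.27−1) = 0.063, hence k_gold = (0.27/0.063)^(1/0.73) ≈ 7.3415.
y_gold = 7.3415^0.27 ≈ 1.7130; c_gold = y_gold − 0.063·k_gold ≈ 1.2505.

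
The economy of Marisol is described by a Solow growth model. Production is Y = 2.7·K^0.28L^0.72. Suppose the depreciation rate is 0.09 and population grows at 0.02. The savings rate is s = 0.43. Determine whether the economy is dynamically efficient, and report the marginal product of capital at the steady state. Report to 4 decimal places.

dynamically inefficient; MPK ≈ 0.0716

Break-even investment rate: n + δ = 0.02 + 0.09 = 0.11.
Steady-state k*: s·A·k^0.28 = 0.11·k gives k* = (0.43·2.7/0.11)^(1/0.72) ≈ 26.3903.
MPK = 0.28·2.7·26.3903^(-0.72) ≈ 0.0716.
MPK < n+δ = 0.11, so the economy is dynamically inefficient (over-saving).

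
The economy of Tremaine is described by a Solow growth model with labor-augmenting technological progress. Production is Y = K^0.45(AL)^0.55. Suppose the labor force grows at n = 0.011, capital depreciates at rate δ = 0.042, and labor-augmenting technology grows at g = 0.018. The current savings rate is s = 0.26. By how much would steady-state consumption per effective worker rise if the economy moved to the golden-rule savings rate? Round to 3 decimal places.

Δc ≈ 0.352

Break-even investment rate: n + g + δ = 0.011 + 0.018 + 0.042 = 0.071.
Current steady state (s = 0.26): k* = (0.26/0.071)^(1/0.55) ≈ 10.5910, y* = 10.5910^0.45 ≈ 2.8922, c* = (1−0.26)·2.8922 ≈ 2.1402.
At the golden rule the marginal product of capital equals n+g+δ: 0.45·k^(0.45−1) = 0.071. Solving, k_gold = (0.45/0.071)^(1/0.55) ≈ 28.7143.
y_gold = 28.7143^0.45 ≈ 4.5305, c_gold = y_gold − 0.071·k_gold ≈ 2.4918.
Gain: Δc = 2.4918 − 2.1402 ≈ 0.3516.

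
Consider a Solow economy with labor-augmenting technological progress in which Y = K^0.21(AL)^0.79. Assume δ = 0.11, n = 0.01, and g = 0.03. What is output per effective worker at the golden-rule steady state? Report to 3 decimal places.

The effective depreciation rate is n + g + δ = 0.01 + 0.03 + 0.11 = 0.15.
Setting f'(k) = n+g+δ gives 0.21·k^(0.21−1) = 0.15, hence k_gold = (0.21/0.15)^(1/0.79) ≈ 1.5310.
Output: y_gold = k_gold^0.21 = 1.5310^0.21 ≈ 1.0936.

y_gold ≈ 1.094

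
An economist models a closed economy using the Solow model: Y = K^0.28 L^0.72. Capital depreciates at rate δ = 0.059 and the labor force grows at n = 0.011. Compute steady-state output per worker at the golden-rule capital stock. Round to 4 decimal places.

The effective depreciation rate is n + δ = 0.011 + 0.059 = 0.07.
At the golden rule the marginal product of capital equals n+δ: 0.28·k^(0.28−1) = 0.07. Solving, k_gold = (0.28/0.07)^(1/0.72) ≈ 6.8580.
Output: y_gold = k_gold^0.28 = 6.8580^0.28 ≈ 1.7145.

y_gold ≈ 1.7145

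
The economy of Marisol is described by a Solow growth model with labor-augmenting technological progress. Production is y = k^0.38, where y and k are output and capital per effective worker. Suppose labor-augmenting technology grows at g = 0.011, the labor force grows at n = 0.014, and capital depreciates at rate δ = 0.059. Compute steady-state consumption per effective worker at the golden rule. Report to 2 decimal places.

Capital per effective worker breaks even when investment replaces (n + g + δ)·k; here n + g + δ = 0.084.
Golden rule sets MPK = n+g+δ: 0.38·k^(0.38−1) = 0.084, so k_gold = (0.38/0.084)^(1/0.62) ≈ 11.4095.
y_gold = 11.4095^0.38 ≈ 2.5221.
c_gold = y_gold − (n+g+δ)·k_gold = 2.5221 − 0.084·11.4095 ≈ 1.5637.

c_gold ≈ 1.56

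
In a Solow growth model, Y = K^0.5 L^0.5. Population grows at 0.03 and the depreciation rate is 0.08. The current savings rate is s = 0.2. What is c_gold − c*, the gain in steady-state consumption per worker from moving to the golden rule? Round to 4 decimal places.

n + δ = 0.03 + 0.08 = 0.11.
Current steady state (s = 0.2): k* = (0.2/0.11)^(1/0.5) ≈ 3.3058, y* = 3.3058^0.5 ≈ 1.8182, c* = (1−0.2)·1.8182 ≈ 1.4545.
Setting f'(k) = n+δ gives 0.5·k^(0.5−1) = 0.11, hence k_gold = (0.5/0.11)^(1/0.5) ≈ 20.6612.
y_gold = 20.6612^0.5 ≈ 4.5455, c_gold = y_gold − 0.11·k_gold ≈ 2.2727.
Gain: Δc = 2.2727 − 1.4545 ≈ 0.8182.

Δc ≈ 0.8182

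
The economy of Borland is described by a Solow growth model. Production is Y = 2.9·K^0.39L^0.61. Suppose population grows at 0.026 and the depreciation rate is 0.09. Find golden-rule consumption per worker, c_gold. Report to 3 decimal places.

c_gold ≈ 7.587

Capital per worker breaks even when investment replaces (n + δ)·k; here n + δ = 0.116.
At the golden rule the marginal product of capital equals n+δ: 0.39·2.9·k^(0.39−1) = 0.116. Solving, k_gold = (0.39·2.9/0.116)^(1/0.61) ≈ 41.8137.
y_gold = 2.9·41.8137^0.39 ≈ 12.4369.
c_gold = y_gold − (n+δ)·k_gold = 12.4369 − 0.116·41.8137 ≈ 7.5865.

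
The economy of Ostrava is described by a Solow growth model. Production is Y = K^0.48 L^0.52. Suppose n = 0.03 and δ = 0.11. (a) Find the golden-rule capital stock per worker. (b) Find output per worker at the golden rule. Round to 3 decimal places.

(a) k_gold ≈ 10.692; (b) y_gold ≈ 3.119

n + δ = 0.03 + 0.11 = 0.14.
Setting f'(k) = n+δ gives 0.48·k^(0.48−1) = 0.14, hence k_gold = (0.48/0.14)^(1/0.52) ≈ 10.6921.
y_gold = 10.6921^0.48 ≈ 3.1185.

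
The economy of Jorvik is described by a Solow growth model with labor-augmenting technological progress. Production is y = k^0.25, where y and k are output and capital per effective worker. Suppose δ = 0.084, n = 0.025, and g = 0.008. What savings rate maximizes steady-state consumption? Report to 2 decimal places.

s_gold = 0.25

n + g + δ = 0.025 + 0.008 + 0.084 = 0.117.
At the golden rule MPK = n+g+δ, and in any Cobb-Douglas steady state s = (n+g+δ)·k/y = MPK·k/y = capital's share 0.25.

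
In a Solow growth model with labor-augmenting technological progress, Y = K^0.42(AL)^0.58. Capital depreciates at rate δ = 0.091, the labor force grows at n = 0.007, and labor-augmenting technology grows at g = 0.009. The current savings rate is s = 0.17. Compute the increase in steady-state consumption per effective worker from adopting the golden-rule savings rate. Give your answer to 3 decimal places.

Δc ≈ 0.401

Capital per effective worker breaks even when investment replaces (n + g + δ)·k; here n + g + δ = 0.107.
Current steady state (s = 0.17): k* = (0.17/0.107)^(1/0.58) ≈ 2.2216, y* = 2.2216^0.42 ≈ 1.3983, c* = (1−0.17)·1.3983 ≈ 1.1606.
Maximizing c = f(k) − (n+g+δ)·k gives f'(k) = n+g+δ, i.e. 0.42·k^(0.42−1) = 0.107, so k_gold = (0.42/0.107)^(1/0.58) ≈ 10.5659.
y_gold = 10.5659^0.42 ≈ 2.6918, c_gold = y_gold − 0.107·k_gold ≈ 1.5612.
Gain: Δc = 1.5612 − 1.1606 ≈ 0.4007.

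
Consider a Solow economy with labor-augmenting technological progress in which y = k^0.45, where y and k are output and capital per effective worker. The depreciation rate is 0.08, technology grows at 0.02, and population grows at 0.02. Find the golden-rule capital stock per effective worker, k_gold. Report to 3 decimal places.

k_gold ≈ 11.058

Break-even investment rate: n + g + δ = 0.02 + 0.02 + 0.08 = 0.12.
Golden rule sets MPK = n+g+δ: 0.45·k^(0.45−1) = 0.12, so k_gold = (0.45/0.12)^(1/0.55) ≈ 11.0584.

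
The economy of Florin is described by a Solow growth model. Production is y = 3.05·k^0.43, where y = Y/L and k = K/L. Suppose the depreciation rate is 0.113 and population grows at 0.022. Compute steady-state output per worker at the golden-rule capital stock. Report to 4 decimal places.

y_gold ≈ 16.9514

Capital per worker breaks even when investment replaces (n + δ)·k; here n + δ = 0.135.
Setting f'(k) = n+δ gives 0.43·3.05·k^(0.43−1) = 0.135, hence k_gold = (0.43·3.05/0.135)^(1/0.57) ≈ 53.9935.
Output: y_gold = 3.05·k_gold^0.43 = 3.05·53.9935^0.43 ≈ 16.9514.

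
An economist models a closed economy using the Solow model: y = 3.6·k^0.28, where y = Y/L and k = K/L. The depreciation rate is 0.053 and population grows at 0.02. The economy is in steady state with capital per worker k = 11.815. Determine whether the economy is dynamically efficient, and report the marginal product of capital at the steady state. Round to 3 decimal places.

Capital per worker breaks even when investment replaces (n + δ)·k; here n + δ = 0.073.
MPK = 0.28·3.6·k^(0.28−1) = 0.28·3.6·11.815^(-0.72) ≈ 0.1703.
MPK > 0.073, so the economy is dynamically efficient (under-saving).

dynamically efficient; MPK ≈ 0.170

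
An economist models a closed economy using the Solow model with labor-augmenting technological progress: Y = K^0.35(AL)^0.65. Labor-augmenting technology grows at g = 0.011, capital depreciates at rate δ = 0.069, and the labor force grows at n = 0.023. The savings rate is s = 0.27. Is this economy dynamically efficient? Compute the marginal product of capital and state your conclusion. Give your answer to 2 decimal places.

dynamically efficient; MPK ≈ 0.13

Capital per effective worker breaks even when investment replaces (n + g + δ)·k; here n + g + δ = 0.103.
Steady-state k*: s·k^0.35 = 0.103·k gives k* = (0.27/0.103)^(1/0.65) ≈ 4.4044.
MPK = 0.35·4.4044^(-0.65) ≈ 0.1335.
MPK > n+g+δ = 0.103, so the economy is dynamically efficient (under-saving).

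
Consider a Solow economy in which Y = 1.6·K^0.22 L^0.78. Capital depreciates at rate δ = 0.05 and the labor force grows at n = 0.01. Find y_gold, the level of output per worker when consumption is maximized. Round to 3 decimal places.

y_gold ≈ 2.635

n + δ = 0.01 + 0.05 = 0.06.
At the golden rule the marginal product of capital equals n+δ: 0.22·1.6·k^(0.22−1) = 0.06. Solving, k_gold = (0.22·1.6/0.06)^(1/0.78) ≈ 9.6631.
Output: y_gold = 1.6·k_gold^0.22 = 1.6·9.6631^0.22 ≈ 2.6354.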